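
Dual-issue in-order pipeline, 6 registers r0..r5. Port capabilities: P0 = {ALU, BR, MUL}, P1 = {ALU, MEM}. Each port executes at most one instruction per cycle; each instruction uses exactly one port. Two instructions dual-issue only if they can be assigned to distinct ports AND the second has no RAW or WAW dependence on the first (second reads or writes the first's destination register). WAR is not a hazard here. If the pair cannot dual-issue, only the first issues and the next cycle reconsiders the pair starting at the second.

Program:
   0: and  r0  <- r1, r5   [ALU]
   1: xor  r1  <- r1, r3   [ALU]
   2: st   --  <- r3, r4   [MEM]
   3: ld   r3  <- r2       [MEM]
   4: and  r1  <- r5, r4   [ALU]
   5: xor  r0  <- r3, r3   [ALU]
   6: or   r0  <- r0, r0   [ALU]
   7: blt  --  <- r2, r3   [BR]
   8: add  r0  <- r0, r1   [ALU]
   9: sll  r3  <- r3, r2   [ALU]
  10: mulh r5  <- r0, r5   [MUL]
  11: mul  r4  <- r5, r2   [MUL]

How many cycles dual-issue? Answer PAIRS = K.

t=0 i0+i1:and xor ; 2-wide
t=1 i2:st ; no-port MEM/MEM
t=2 i3+i4:ld and ; 2-wide
t=3 i5:xor ; RAW+WAW r0
t=4 i6+i7:or blt ; 2-wide
t=5 i8+i9:add sll ; 2-wide
t=6 i10:mulh ; no-port MUL/MUL
t=7 i11:mul ; tail

PAIRS = 4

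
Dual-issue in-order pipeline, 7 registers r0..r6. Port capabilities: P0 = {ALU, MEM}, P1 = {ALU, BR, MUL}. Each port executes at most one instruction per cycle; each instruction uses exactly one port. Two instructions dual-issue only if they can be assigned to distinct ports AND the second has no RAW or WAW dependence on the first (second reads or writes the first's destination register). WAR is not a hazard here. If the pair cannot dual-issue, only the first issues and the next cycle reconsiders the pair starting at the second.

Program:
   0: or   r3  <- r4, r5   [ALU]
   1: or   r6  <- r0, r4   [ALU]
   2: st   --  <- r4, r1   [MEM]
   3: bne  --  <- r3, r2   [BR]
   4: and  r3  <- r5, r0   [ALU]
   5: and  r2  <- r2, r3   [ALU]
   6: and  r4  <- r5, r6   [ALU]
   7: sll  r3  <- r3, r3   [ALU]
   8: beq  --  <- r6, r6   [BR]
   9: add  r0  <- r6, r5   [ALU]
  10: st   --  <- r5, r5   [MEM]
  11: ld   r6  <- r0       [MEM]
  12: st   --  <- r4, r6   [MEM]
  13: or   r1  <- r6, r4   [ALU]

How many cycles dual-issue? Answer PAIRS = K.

  cy0 -> i0/i1 (or;or) 2-wide
  cy1 -> i2/i3 (st;bne) 2-wide
  cy2 -> i4 (and) RAW r3
  cy3 -> i5/i6 (and;and) 2-wide
  cy4 -> i7/i8 (sll;beq) 2-wide
  cy5 -> i9/i10 (add;st) 2-wide
  cy6 -> i11 (ld) no-port MEM/MEM
  cy7 -> i12/i13 (st;or) 2-wide

PAIRS = 6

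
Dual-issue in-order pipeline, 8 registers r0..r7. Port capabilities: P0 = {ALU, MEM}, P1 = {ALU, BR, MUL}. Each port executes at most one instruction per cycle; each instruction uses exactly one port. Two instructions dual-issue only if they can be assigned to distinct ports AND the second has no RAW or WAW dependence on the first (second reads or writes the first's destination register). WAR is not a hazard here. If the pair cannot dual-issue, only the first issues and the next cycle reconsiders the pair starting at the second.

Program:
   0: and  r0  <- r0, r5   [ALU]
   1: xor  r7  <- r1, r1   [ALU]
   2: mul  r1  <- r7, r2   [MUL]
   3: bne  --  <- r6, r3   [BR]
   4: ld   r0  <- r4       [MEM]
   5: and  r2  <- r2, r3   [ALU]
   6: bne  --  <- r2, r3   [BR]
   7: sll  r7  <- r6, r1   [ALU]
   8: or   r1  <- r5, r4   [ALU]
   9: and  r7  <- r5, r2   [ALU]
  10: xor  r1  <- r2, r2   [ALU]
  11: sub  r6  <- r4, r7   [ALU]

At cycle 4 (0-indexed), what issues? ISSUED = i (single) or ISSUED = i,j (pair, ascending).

ISSUED = 6,7

c0: i0+i1 and+xor  2-wide
c1: i2 mul  no-port MUL/BR
c2: i3+i4 bne+ld  2-wide
c3: i5 and  RAW r2
c4: i6+i7 bne+sll  2-wide
c5: i8+i9 or+and  2-wide
c6: i10+i11 xor+sub  2-wide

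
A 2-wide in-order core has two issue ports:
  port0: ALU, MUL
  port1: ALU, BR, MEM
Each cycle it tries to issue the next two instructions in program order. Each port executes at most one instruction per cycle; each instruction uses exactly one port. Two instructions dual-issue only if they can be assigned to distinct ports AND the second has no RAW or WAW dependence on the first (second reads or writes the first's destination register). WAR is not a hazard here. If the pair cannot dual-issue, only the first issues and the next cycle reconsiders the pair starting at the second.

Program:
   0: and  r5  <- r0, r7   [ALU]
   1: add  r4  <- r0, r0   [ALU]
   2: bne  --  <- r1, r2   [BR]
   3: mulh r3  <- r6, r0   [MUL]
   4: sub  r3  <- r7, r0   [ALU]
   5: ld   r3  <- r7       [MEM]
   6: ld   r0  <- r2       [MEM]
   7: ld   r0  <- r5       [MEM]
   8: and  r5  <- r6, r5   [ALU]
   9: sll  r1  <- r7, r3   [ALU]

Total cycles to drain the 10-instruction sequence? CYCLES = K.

0. and.ALU+add.ALU @i0/i1  | dual
1. bne.BR+mulh.MUL @i2/i3  | dual
2. sub.ALU @i4  | WAW r3
3. ld.MEM @i5  | no-port MEM/MEM
4. ld.MEM @i6  | no-port MEM/MEM
5. ld.MEM+and.ALU @i7/i8  | dual
6. sll.ALU @i9  | tail

CYCLES = 7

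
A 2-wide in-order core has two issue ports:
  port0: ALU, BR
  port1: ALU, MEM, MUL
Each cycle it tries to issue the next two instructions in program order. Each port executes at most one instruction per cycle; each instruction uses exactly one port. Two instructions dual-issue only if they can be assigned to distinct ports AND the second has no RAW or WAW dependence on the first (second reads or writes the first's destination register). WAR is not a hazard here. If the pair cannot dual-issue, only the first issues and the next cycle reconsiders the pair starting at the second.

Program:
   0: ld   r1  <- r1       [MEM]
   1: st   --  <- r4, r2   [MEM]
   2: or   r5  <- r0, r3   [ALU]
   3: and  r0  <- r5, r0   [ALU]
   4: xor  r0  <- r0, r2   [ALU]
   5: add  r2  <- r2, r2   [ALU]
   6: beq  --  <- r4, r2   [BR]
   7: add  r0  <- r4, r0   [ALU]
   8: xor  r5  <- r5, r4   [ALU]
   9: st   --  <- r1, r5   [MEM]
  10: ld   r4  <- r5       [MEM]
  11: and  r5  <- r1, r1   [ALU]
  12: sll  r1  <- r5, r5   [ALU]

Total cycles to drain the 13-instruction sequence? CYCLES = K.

CYCLES = 9

t=0 i0:ld.MEM ; no-port MEM/MEM
t=1 i1+i2:st.MEM or.ALU ; pair
t=2 i3:and.ALU ; RAW+WAW r0
t=3 i4+i5:xor.ALU add.ALU ; pair
t=4 i6+i7:beq.BR add.ALU ; pair
t=5 i8:xor.ALU ; RAW r5
t=6 i9:st.MEM ; no-port MEM/MEM
t=7 i10+i11:ld.MEM and.ALU ; pair
t=8 i12:sll.ALU ; tail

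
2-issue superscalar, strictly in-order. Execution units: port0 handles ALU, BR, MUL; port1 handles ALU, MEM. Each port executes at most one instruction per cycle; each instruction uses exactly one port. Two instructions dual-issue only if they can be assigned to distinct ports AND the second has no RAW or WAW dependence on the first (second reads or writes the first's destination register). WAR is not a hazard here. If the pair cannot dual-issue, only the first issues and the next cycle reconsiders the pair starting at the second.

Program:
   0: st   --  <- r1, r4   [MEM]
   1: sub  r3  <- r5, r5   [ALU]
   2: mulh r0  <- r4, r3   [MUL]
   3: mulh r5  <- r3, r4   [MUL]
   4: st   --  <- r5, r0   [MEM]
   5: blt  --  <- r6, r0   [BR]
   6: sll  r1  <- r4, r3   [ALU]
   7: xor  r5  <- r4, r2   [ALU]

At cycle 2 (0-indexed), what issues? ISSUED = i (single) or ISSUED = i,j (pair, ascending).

ISSUED = 3

[0] i0&i1  st.MEM sub.ALU  -- dual
[1] i2  mulh.MUL  -- no-port MUL/MUL
[2] i3  mulh.MUL  -- RAW r5
[3] i4&i5  st.MEM blt.BR  -- dual
[4] i6&i7  sll.ALU xor.ALU  -- dual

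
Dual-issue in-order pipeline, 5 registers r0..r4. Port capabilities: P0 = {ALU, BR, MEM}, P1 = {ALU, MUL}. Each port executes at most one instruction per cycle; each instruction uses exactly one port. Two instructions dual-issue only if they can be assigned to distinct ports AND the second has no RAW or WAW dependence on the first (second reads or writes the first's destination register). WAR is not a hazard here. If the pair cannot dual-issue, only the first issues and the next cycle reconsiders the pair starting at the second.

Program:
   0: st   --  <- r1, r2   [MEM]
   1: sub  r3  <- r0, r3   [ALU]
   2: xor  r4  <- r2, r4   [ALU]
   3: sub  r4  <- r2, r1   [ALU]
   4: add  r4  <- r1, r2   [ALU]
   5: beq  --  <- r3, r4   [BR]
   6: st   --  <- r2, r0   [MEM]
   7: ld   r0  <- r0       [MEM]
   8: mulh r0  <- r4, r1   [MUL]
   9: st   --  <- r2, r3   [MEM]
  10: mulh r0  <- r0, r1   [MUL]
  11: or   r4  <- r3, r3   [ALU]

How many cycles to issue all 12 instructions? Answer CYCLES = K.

CYCLES = 9

t=0 i0,i1:st+sub ; pair
t=1 i2:xor ; WAW r4
t=2 i3:sub ; WAW r4
t=3 i4:add ; RAW r4
t=4 i5:beq ; no-port BR/MEM
t=5 i6:st ; no-port MEM/MEM
t=6 i7:ld ; WAW r0
t=7 i8,i9:mulh+st ; pair
t=8 i10,i11:mulh+or ; pair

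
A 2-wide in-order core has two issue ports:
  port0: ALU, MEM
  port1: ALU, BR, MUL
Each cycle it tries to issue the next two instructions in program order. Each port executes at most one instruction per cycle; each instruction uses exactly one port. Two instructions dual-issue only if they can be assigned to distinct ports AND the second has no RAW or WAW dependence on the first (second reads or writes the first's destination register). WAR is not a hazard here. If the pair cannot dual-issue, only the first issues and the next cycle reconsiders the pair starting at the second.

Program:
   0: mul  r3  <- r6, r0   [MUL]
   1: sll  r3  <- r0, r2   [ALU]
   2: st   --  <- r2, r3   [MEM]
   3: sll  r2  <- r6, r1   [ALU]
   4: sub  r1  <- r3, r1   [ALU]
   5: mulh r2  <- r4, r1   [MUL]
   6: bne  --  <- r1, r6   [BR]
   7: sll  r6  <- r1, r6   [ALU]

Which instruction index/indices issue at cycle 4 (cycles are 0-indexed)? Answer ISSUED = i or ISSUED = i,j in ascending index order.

ISSUED = 5

#0 head=0: mul i0 WAW r3
#1 head=1: sll i1 RAW r3
#2 head=2: st+sll i2&i3 dual
#3 head=4: sub i4 RAW r1
#4 head=5: mulh i5 no-port MUL/BR
#5 head=6: bne+sll i6&i7 dual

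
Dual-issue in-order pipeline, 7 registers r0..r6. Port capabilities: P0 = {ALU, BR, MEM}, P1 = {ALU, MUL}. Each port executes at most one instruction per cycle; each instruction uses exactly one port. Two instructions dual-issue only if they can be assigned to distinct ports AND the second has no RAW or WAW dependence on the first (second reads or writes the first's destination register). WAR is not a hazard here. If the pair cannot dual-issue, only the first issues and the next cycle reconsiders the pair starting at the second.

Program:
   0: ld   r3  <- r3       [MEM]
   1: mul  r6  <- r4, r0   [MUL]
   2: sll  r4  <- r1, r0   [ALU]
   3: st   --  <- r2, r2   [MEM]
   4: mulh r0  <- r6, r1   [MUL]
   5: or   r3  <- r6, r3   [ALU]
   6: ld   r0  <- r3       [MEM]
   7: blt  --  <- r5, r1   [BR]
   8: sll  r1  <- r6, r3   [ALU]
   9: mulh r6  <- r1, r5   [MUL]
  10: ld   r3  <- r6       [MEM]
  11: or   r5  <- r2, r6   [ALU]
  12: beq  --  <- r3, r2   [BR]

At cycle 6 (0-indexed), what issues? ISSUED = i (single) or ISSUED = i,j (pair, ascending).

ISSUED = 10,11

t=0 i0&i1:ld mul ; pair
t=1 i2&i3:sll st ; pair
t=2 i4&i5:mulh or ; pair
t=3 i6:ld ; no-port MEM/BR
t=4 i7&i8:blt sll ; pair
t=5 i9:mulh ; RAW r6
t=6 i10&i11:ld or ; pair
t=7 i12:beq ; tail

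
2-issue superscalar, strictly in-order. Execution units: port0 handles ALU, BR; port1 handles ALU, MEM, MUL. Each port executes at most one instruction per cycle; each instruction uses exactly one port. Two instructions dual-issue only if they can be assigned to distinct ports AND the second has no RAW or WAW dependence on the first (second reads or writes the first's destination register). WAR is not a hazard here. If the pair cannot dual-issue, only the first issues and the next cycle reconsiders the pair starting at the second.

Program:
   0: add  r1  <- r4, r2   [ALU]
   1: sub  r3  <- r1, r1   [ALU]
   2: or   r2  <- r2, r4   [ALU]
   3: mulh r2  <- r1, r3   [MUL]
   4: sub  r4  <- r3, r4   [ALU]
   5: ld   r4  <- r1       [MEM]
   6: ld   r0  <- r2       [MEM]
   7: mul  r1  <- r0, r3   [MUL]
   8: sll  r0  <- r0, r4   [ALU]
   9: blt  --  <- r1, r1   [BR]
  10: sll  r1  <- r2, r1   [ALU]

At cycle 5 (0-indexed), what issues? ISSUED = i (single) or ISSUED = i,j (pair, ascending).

ISSUED = 7,8

0. add @i0  | RAW r1
1. sub or @i1,i2  | pair
2. mulh sub @i3,i4  | pair
3. ld @i5  | no-port MEM/MEM
4. ld @i6  | no-port MEM/MUL
5. mul sll @i7,i8  | pair
6. blt sll @i9,i10  | pair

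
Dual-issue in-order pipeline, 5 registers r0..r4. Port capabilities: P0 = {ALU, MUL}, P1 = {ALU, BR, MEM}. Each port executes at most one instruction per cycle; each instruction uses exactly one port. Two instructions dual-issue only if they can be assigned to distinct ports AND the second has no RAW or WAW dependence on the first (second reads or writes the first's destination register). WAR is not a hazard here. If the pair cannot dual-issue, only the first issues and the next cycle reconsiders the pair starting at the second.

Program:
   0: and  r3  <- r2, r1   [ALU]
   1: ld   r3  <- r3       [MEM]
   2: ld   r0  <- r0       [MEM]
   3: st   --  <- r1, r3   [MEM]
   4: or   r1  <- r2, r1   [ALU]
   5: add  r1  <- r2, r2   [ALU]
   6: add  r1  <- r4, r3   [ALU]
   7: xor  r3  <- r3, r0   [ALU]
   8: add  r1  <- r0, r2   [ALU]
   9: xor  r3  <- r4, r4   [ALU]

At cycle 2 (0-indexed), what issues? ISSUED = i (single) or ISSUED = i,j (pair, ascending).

0. and @i0  | RAW+WAW r3
1. ld @i1  | no-port MEM/MEM
2. ld @i2  | no-port MEM/MEM
3. st/or @i3,i4  | 2-wide
4. add @i5  | WAW r1
5. add/xor @i6,i7  | 2-wide
6. add/xor @i8,i9  | 2-wide

ISSUED = 2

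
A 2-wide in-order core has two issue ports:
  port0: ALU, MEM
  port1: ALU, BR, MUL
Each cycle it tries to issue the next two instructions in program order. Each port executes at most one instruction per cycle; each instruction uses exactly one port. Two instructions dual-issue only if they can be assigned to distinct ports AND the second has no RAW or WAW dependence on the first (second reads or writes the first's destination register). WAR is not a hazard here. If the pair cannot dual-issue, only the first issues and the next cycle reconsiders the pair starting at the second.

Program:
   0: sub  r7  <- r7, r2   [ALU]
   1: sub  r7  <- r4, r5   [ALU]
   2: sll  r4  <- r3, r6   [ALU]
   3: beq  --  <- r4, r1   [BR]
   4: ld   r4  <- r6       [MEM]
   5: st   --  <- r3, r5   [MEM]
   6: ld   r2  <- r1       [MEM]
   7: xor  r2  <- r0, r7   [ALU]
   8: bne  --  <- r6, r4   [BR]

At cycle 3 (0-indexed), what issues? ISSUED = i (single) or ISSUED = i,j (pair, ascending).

ISSUED = 5

[0] i0  sub  -- WAW r7
[1] i1,i2  sub+sll  -- dual
[2] i3,i4  beq+ld  -- dual
[3] i5  st  -- no-port MEM/MEM
[4] i6  ld  -- WAW r2
[5] i7,i8  xor+bne  -- dual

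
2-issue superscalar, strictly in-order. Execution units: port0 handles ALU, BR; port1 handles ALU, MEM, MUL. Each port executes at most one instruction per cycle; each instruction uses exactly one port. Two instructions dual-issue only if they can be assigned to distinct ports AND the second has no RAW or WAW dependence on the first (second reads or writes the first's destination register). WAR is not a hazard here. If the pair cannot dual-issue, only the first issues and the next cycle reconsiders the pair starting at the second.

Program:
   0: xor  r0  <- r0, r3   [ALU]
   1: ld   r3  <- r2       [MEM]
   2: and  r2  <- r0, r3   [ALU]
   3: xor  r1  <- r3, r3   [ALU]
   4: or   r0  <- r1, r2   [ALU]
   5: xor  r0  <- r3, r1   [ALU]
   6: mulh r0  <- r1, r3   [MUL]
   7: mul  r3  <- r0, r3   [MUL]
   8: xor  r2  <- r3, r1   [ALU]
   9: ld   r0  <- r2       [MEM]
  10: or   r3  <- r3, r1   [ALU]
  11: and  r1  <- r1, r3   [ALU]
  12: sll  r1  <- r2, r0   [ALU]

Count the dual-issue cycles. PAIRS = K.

PAIRS = 3

#0 head=0: xor;ld i0/i1 2-wide
#1 head=2: and;xor i2/i3 2-wide
#2 head=4: or i4 WAW r0
#3 head=5: xor i5 WAW r0
#4 head=6: mulh i6 no-port MUL/MUL
#5 head=7: mul i7 RAW r3
#6 head=8: xor i8 RAW r2
#7 head=9: ld;or i9/i10 2-wide
#8 head=11: and i11 WAW r1
#9 head=12: sll i12 tail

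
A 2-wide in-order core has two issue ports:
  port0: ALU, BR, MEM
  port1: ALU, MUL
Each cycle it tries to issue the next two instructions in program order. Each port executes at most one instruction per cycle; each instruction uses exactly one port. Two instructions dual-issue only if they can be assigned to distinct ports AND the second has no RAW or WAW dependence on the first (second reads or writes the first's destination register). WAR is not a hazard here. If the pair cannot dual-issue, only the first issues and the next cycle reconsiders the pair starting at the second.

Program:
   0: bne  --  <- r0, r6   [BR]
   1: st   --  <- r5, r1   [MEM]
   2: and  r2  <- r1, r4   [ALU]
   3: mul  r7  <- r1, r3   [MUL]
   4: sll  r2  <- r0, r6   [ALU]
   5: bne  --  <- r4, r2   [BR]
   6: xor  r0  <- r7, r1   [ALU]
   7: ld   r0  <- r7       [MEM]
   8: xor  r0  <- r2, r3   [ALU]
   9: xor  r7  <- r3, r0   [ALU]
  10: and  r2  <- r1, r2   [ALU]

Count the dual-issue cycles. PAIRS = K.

PAIRS = 4

t=0 i0:bne.BR ; no-port BR/MEM
t=1 i1/i2:st.MEM+and.ALU ; dual
t=2 i3/i4:mul.MUL+sll.ALU ; dual
t=3 i5/i6:bne.BR+xor.ALU ; dual
t=4 i7:ld.MEM ; WAW r0
t=5 i8:xor.ALU ; RAW r0
t=6 i9/i10:xor.ALU+and.ALU ; dual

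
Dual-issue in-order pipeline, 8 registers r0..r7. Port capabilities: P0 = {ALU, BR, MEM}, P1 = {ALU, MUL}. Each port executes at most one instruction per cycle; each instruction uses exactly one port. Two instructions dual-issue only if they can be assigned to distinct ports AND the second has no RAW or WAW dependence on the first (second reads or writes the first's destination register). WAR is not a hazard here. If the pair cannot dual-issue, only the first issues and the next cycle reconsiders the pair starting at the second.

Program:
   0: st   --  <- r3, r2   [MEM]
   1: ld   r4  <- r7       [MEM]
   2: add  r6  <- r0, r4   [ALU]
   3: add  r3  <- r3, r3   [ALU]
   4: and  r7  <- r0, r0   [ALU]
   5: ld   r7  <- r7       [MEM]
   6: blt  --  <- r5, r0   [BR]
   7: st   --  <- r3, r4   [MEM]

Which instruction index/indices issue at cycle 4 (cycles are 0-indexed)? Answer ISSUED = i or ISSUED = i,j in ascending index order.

ISSUED = 5

[0] i0  st  -- no-port MEM/MEM
[1] i1  ld  -- RAW r4
[2] i2,i3  add add  -- dual
[3] i4  and  -- RAW+WAW r7
[4] i5  ld  -- no-port MEM/BR
[5] i6  blt  -- no-port BR/MEM
[6] i7  st  -- tail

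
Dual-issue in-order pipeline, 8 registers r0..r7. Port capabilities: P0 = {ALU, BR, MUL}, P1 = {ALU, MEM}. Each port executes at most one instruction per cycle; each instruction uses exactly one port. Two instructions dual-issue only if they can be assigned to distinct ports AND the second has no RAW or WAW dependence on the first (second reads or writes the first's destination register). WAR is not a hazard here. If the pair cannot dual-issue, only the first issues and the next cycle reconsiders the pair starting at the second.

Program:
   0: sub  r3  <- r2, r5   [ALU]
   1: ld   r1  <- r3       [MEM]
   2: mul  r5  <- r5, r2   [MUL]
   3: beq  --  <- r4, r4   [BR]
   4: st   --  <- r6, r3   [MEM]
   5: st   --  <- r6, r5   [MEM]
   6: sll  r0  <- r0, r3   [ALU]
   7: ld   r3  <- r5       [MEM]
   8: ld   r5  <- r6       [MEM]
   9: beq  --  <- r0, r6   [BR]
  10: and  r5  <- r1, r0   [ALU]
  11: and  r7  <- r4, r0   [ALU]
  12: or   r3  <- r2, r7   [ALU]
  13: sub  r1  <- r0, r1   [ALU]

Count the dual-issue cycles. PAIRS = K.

PAIRS = 6

t=0 i0:sub ; RAW r3
t=1 i1,i2:ld+mul ; dual
t=2 i3,i4:beq+st ; dual
t=3 i5,i6:st+sll ; dual
t=4 i7:ld ; no-port MEM/MEM
t=5 i8,i9:ld+beq ; dual
t=6 i10,i11:and+and ; dual
t=7 i12,i13:or+sub ; dual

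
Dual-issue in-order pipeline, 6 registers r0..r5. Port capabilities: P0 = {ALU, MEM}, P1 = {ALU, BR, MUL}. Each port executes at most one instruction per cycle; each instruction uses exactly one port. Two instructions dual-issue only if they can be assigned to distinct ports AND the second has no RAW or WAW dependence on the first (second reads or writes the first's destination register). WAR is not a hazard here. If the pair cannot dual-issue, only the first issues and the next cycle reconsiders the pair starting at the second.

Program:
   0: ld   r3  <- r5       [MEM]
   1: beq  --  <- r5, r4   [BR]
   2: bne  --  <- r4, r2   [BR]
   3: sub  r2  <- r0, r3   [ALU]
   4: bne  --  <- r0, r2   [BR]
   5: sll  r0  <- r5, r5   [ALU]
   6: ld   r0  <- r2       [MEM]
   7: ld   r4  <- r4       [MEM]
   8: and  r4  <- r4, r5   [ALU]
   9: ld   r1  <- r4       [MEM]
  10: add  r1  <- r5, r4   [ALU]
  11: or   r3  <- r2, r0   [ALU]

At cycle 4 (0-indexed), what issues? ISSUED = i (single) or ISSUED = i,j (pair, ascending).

ISSUED = 7

#0 head=0: ld.MEM;beq.BR i0,i1 dual
#1 head=2: bne.BR;sub.ALU i2,i3 dual
#2 head=4: bne.BR;sll.ALU i4,i5 dual
#3 head=6: ld.MEM i6 no-port MEM/MEM
#4 head=7: ld.MEM i7 RAW+WAW r4
#5 head=8: and.ALU i8 RAW r4
#6 head=9: ld.MEM i9 WAW r1
#7 head=10: add.ALU;or.ALU i10,i11 dual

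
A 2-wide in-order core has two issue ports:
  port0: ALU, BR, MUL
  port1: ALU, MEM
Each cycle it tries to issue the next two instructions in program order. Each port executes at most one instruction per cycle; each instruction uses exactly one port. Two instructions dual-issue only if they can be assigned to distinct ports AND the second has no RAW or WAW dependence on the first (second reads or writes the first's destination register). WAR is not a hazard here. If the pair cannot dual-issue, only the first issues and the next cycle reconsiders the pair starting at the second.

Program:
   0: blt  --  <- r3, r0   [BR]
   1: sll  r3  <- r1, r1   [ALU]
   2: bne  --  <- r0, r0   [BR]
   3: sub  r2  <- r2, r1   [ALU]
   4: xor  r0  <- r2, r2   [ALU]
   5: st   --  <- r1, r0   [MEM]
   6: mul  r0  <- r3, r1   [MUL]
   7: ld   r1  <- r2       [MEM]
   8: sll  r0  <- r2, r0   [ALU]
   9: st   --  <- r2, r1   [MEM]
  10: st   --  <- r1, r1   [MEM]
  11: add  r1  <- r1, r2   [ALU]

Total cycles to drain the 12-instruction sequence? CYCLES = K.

t=0 i0,i1:blt/sll ; dual
t=1 i2,i3:bne/sub ; dual
t=2 i4:xor ; RAW r0
t=3 i5,i6:st/mul ; dual
t=4 i7,i8:ld/sll ; dual
t=5 i9:st ; no-port MEM/MEM
t=6 i10,i11:st/add ; dual

CYCLES = 7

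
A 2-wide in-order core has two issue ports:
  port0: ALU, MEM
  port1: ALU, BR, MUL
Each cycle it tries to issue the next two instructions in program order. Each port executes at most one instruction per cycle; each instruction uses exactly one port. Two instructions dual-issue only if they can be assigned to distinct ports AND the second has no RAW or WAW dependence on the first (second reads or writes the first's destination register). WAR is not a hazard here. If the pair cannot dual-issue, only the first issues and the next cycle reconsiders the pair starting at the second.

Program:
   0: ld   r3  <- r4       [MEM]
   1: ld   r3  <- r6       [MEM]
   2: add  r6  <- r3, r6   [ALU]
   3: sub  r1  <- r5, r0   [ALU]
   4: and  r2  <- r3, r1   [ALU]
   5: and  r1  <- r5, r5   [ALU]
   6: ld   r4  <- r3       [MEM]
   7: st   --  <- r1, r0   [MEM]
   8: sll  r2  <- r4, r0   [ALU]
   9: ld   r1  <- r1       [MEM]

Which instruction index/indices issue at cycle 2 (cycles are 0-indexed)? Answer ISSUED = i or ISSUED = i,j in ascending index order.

[0] i0  ld.MEM  -- no-port MEM/MEM
[1] i1  ld.MEM  -- RAW r3
[2] i2/i3  add.ALU/sub.ALU  -- pair
[3] i4/i5  and.ALU/and.ALU  -- pair
[4] i6  ld.MEM  -- no-port MEM/MEM
[5] i7/i8  st.MEM/sll.ALU  -- pair
[6] i9  ld.MEM  -- tail

ISSUED = 2,3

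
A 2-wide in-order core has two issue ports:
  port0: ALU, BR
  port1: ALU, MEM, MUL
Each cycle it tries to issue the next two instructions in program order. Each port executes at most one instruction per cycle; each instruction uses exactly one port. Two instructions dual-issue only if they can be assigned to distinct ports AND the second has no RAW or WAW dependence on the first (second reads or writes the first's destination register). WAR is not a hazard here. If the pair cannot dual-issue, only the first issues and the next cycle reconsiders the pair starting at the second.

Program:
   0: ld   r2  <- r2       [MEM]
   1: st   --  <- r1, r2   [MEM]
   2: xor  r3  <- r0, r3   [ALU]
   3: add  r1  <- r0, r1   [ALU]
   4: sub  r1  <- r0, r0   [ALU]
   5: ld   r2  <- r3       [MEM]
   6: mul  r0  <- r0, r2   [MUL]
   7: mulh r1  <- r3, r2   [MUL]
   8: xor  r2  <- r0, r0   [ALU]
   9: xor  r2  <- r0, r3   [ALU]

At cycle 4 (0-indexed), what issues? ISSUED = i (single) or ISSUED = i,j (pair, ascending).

0. ld.MEM @i0  | no-port MEM/MEM
1. st.MEM;xor.ALU @i1/i2  | pair
2. add.ALU @i3  | WAW r1
3. sub.ALU;ld.MEM @i4/i5  | pair
4. mul.MUL @i6  | no-port MUL/MUL
5. mulh.MUL;xor.ALU @i7/i8  | pair
6. xor.ALU @i9  | tail

ISSUED = 6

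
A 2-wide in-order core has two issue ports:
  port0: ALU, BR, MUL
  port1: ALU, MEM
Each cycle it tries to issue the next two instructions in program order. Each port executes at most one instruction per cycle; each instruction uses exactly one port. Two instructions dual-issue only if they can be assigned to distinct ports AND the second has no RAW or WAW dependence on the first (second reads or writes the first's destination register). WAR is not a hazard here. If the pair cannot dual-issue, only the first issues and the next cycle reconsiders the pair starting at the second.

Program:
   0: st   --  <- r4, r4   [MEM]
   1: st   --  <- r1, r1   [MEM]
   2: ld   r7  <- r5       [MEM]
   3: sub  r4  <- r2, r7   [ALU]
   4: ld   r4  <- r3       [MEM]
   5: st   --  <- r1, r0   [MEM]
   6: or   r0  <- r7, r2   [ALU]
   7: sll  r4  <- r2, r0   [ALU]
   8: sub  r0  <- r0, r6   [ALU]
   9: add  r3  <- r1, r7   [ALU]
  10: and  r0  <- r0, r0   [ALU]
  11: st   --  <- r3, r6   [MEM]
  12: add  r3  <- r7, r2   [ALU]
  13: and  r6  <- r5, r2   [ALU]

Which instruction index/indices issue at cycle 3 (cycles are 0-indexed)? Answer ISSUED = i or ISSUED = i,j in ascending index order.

ISSUED = 3

[0] i0  st.MEM  -- no-port MEM/MEM
[1] i1  st.MEM  -- no-port MEM/MEM
[2] i2  ld.MEM  -- RAW r7
[3] i3  sub.ALU  -- WAW r4
[4] i4  ld.MEM  -- no-port MEM/MEM
[5] i5,i6  st.MEM;or.ALU  -- dual
[6] i7,i8  sll.ALU;sub.ALU  -- dual
[7] i9,i10  add.ALU;and.ALU  -- dual
[8] i11,i12  st.MEM;add.ALU  -- dual
[9] i13  and.ALU  -- tail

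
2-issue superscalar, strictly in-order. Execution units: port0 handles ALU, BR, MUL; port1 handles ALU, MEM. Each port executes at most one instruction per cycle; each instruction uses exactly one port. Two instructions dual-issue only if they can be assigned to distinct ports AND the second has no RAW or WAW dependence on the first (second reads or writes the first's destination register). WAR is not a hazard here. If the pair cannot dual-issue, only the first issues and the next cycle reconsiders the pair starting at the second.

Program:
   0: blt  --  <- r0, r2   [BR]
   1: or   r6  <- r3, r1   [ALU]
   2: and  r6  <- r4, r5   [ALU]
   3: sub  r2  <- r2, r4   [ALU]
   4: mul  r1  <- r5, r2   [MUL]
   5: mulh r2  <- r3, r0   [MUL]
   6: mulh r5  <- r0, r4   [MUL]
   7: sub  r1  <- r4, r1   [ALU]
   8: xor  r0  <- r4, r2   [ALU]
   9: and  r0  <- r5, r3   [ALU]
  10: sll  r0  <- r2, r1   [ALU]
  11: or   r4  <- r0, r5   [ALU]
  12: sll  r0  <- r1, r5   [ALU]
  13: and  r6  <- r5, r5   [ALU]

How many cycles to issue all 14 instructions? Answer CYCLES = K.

CYCLES = 10

c0: i0+i1 blt;or  2-wide
c1: i2+i3 and;sub  2-wide
c2: i4 mul  no-port MUL/MUL
c3: i5 mulh  no-port MUL/MUL
c4: i6+i7 mulh;sub  2-wide
c5: i8 xor  WAW r0
c6: i9 and  WAW r0
c7: i10 sll  RAW r0
c8: i11+i12 or;sll  2-wide
c9: i13 and  tail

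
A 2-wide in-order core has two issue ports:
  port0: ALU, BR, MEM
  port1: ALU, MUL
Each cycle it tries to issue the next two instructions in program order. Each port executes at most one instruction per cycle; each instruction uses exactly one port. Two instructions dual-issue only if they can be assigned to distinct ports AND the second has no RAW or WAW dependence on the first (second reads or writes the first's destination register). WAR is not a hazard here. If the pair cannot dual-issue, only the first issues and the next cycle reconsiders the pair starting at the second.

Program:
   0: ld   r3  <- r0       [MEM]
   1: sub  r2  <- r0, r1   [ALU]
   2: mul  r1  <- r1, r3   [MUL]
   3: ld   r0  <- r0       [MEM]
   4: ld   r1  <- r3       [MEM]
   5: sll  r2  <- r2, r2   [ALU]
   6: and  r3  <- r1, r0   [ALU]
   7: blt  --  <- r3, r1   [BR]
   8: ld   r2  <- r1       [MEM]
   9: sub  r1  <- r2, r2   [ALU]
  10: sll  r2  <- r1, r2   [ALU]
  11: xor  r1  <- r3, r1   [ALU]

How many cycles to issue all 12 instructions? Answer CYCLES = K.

  cy0 -> i0,i1 (ld.MEM sub.ALU) pair
  cy1 -> i2,i3 (mul.MUL ld.MEM) pair
  cy2 -> i4,i5 (ld.MEM sll.ALU) pair
  cy3 -> i6 (and.ALU) RAW r3
  cy4 -> i7 (blt.BR) no-port BR/MEM
  cy5 -> i8 (ld.MEM) RAW r2
  cy6 -> i9 (sub.ALU) RAW r1
  cy7 -> i10,i11 (sll.ALU xor.ALU) pair

CYCLES = 8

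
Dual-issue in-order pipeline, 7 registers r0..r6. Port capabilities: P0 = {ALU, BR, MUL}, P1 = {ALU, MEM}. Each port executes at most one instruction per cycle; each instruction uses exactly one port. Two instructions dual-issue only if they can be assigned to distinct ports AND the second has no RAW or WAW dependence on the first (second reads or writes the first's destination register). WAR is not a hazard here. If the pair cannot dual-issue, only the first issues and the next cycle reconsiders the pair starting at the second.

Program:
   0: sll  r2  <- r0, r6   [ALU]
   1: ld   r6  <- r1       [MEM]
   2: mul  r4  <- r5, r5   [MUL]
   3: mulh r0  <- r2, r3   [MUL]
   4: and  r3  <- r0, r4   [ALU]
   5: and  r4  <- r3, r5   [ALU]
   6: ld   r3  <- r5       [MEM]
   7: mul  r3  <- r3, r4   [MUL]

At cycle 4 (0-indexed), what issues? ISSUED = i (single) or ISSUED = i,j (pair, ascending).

c0: i0,i1 sll ld  dual
c1: i2 mul  no-port MUL/MUL
c2: i3 mulh  RAW r0
c3: i4 and  RAW r3
c4: i5,i6 and ld  dual
c5: i7 mul  tail

ISSUED = 5,6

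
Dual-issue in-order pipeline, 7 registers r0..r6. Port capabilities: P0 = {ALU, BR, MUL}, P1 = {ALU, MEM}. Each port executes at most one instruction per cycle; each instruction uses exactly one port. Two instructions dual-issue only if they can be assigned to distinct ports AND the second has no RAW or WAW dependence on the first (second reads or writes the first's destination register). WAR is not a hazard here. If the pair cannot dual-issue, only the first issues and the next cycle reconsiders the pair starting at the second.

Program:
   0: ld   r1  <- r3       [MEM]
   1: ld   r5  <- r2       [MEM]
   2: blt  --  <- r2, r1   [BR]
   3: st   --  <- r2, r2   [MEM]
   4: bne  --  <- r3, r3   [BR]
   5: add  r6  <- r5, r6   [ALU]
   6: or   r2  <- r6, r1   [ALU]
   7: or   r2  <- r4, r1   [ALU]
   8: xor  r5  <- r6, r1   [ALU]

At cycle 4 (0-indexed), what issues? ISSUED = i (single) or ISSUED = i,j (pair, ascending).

ISSUED = 6

c0: i0 ld.MEM  no-port MEM/MEM
c1: i1&i2 ld.MEM+blt.BR  dual
c2: i3&i4 st.MEM+bne.BR  dual
c3: i5 add.ALU  RAW r6
c4: i6 or.ALU  WAW r2
c5: i7&i8 or.ALU+xor.ALU  dual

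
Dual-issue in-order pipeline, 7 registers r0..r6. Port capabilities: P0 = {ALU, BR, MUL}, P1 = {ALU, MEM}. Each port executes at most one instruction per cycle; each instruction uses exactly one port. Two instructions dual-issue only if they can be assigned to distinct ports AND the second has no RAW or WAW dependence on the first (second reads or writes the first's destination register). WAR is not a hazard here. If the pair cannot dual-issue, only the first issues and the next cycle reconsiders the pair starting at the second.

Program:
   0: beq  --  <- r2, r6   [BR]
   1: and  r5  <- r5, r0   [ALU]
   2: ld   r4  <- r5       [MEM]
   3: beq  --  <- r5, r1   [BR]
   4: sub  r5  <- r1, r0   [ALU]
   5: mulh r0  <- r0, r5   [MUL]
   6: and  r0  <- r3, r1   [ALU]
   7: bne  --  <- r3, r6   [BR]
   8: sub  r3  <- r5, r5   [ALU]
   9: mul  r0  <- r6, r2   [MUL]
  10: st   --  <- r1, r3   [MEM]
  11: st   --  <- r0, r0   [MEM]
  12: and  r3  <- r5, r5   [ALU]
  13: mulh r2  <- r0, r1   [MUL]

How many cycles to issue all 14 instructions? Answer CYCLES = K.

0. beq;and @i0&i1  | dual
1. ld;beq @i2&i3  | dual
2. sub @i4  | RAW r5
3. mulh @i5  | WAW r0
4. and;bne @i6&i7  | dual
5. sub;mul @i8&i9  | dual
6. st @i10  | no-port MEM/MEM
7. st;and @i11&i12  | dual
8. mulh @i13  | tail

CYCLES = 9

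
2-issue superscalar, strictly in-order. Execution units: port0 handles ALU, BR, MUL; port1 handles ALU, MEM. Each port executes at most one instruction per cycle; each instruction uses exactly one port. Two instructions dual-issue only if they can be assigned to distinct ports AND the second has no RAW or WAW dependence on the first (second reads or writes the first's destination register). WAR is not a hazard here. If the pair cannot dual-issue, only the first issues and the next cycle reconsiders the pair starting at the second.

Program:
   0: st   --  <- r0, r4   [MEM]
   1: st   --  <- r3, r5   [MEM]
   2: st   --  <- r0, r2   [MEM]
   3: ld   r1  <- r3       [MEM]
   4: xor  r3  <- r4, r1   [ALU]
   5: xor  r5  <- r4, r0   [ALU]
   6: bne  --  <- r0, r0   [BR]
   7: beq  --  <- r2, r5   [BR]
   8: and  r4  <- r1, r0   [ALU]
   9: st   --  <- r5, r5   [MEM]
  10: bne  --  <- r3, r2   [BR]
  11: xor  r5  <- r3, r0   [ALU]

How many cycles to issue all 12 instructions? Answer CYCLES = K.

CYCLES = 9

c0: i0 st  no-port MEM/MEM
c1: i1 st  no-port MEM/MEM
c2: i2 st  no-port MEM/MEM
c3: i3 ld  RAW r1
c4: i4/i5 xor;xor  2-wide
c5: i6 bne  no-port BR/BR
c6: i7/i8 beq;and  2-wide
c7: i9/i10 st;bne  2-wide
c8: i11 xor  tail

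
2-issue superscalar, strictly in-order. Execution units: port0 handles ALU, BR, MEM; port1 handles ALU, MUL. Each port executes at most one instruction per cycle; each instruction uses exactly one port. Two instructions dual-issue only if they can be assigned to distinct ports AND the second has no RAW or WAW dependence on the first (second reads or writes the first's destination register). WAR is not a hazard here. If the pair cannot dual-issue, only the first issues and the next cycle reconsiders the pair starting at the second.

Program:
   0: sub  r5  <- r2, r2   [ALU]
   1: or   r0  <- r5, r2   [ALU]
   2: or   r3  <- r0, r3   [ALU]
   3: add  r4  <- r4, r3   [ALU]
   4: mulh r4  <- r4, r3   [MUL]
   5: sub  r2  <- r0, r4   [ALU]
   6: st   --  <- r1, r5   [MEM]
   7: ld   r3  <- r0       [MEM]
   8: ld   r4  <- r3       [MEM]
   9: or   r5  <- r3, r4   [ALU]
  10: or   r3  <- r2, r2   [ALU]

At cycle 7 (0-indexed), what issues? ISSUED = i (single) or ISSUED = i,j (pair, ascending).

ISSUED = 8

c0: i0 sub  RAW r5
c1: i1 or  RAW r0
c2: i2 or  RAW r3
c3: i3 add  RAW+WAW r4
c4: i4 mulh  RAW r4
c5: i5&i6 sub/st  pair
c6: i7 ld  no-port MEM/MEM
c7: i8 ld  RAW r4
c8: i9&i10 or/or  pair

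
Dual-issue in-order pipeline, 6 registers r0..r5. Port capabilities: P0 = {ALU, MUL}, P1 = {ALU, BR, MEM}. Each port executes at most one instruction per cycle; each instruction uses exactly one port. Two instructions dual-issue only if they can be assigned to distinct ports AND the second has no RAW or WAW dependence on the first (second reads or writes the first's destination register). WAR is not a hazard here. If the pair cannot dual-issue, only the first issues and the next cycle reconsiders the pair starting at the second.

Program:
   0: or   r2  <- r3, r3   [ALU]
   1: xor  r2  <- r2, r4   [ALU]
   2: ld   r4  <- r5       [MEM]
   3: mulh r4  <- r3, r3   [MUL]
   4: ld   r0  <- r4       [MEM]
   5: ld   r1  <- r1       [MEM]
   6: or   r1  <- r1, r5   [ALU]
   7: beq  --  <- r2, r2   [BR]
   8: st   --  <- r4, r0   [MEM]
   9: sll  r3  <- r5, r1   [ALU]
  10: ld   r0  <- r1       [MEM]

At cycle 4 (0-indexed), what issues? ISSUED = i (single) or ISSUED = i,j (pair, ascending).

t=0 i0:or ; RAW+WAW r2
t=1 i1/i2:xor ld ; 2-wide
t=2 i3:mulh ; RAW r4
t=3 i4:ld ; no-port MEM/MEM
t=4 i5:ld ; RAW+WAW r1
t=5 i6/i7:or beq ; 2-wide
t=6 i8/i9:st sll ; 2-wide
t=7 i10:ld ; tail

ISSUED = 5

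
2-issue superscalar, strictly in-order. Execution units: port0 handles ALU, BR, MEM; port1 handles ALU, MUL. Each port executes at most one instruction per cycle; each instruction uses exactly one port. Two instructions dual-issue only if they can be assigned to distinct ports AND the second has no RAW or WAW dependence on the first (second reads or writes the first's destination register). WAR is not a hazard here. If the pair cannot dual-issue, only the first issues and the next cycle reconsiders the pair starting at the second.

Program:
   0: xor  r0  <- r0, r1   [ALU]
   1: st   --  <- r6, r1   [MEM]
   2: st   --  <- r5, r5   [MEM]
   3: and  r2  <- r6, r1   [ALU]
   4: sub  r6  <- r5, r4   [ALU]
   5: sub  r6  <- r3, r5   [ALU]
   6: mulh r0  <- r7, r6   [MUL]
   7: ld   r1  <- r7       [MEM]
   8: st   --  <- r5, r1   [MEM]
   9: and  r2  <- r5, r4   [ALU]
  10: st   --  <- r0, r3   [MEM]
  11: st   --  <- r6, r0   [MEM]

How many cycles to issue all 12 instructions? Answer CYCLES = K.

c0: i0+i1 xor.ALU/st.MEM  pair
c1: i2+i3 st.MEM/and.ALU  pair
c2: i4 sub.ALU  WAW r6
c3: i5 sub.ALU  RAW r6
c4: i6+i7 mulh.MUL/ld.MEM  pair
c5: i8+i9 st.MEM/and.ALU  pair
c6: i10 st.MEM  no-port MEM/MEM
c7: i11 st.MEM  tail

CYCLES = 8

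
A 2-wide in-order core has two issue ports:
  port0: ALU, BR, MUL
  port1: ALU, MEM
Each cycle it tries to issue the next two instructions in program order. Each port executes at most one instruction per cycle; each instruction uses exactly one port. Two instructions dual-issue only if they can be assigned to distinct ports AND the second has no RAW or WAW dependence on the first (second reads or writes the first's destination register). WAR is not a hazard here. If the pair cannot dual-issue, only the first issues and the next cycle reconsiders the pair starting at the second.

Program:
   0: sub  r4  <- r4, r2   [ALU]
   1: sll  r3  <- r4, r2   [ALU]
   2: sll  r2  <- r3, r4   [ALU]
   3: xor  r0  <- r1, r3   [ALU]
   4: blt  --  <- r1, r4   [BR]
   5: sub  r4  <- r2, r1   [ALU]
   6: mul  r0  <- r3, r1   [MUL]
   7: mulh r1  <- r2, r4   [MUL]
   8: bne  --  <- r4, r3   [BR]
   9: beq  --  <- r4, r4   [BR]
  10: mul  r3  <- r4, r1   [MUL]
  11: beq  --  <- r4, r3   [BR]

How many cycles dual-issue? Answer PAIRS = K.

PAIRS = 2

c0: i0 sub.ALU  RAW r4
c1: i1 sll.ALU  RAW r3
c2: i2,i3 sll.ALU;xor.ALU  2-wide
c3: i4,i5 blt.BR;sub.ALU  2-wide
c4: i6 mul.MUL  no-port MUL/MUL
c5: i7 mulh.MUL  no-port MUL/BR
c6: i8 bne.BR  no-port BR/BR
c7: i9 beq.BR  no-port BR/MUL
c8: i10 mul.MUL  no-port MUL/BR
c9: i11 beq.BR  tail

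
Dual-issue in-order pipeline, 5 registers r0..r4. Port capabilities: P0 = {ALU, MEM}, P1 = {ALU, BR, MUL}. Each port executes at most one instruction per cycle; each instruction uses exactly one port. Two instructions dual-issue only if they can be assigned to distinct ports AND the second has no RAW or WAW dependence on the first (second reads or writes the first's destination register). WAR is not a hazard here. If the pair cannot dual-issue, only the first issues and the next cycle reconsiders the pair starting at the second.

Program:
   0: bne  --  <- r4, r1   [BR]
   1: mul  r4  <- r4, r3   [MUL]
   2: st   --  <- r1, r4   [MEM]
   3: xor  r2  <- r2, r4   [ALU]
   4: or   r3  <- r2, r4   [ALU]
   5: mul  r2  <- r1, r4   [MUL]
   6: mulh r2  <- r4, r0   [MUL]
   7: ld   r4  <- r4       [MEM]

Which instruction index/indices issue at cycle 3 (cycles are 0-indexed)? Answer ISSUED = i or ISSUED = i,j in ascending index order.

#0 head=0: bne.BR i0 no-port BR/MUL
#1 head=1: mul.MUL i1 RAW r4
#2 head=2: st.MEM;xor.ALU i2+i3 dual
#3 head=4: or.ALU;mul.MUL i4+i5 dual
#4 head=6: mulh.MUL;ld.MEM i6+i7 dual

ISSUED = 4,5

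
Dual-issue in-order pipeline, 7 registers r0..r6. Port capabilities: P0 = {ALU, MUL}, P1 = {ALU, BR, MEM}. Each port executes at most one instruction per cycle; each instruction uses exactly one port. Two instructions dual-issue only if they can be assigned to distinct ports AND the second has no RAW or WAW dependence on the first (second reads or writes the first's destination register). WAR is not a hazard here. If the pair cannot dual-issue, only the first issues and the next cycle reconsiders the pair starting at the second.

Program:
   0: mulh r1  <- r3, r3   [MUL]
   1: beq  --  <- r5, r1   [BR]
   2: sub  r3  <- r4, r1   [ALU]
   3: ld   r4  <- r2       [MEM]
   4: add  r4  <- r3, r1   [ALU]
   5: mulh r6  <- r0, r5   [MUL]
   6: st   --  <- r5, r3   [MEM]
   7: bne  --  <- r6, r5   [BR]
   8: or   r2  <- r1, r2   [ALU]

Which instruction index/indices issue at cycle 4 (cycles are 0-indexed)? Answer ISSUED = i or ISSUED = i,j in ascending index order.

c0: i0 mulh  RAW r1
c1: i1,i2 beq+sub  pair
c2: i3 ld  WAW r4
c3: i4,i5 add+mulh  pair
c4: i6 st  no-port MEM/BR
c5: i7,i8 bne+or  pair

ISSUED = 6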